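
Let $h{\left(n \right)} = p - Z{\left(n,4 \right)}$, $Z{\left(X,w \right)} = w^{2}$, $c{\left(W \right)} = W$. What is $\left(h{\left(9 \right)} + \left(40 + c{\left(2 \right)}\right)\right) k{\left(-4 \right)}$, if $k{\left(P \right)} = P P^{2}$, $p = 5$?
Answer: $-1984$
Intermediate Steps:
$k{\left(P \right)} = P^{3}$
$h{\left(n \right)} = -11$ ($h{\left(n \right)} = 5 - 4^{2} = 5 - 16 = -11$)
$\left(h{\left(9 \right)} + \left(40 + c{\left(2 \right)}\right)\right) k{\left(-4 \right)} = \left(-11 + \left(40 + 2\right)\right) \left(-4\right)^{3} = \left(-11 + 42\right) \left(-64\right) = 31 \left(-64\right) = -1984$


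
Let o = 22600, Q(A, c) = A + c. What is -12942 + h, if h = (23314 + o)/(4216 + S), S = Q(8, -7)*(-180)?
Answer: -26093999/2018 ≈ -12931.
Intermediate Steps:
S = -180 (S = (8 - 7)*(-180) = 1*(-180) = -180)
h = 22957/2018 (h = (23314 + 22600)/(4216 - 180) = 45914/4036 = 45914*(1/4036) = 22957/2018 ≈ 11.376)
-12942 + h = -12942 + 22957/2018 = -26093999/2018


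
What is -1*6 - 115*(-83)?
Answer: 9539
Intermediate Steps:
-1*6 - 115*(-83) = -6 + 9545 = 9539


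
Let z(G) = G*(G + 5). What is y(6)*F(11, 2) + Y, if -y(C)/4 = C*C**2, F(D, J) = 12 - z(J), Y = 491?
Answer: 2219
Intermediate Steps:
z(G) = G*(5 + G)
F(D, J) = 12 - J*(5 + J)
y(C) = -4*C**3 (y(C) = -4*C*C**2 = -4*C**3)
y(6)*F(11, 2) + Y = (-4*6**3)*(12 - 1*2*(5 + 2)) + 491 = (-4*216)*(12 - 1*2*7) + 491 = -864*(12 - 14) + 491 = -864*(-2) + 491 = 1728 + 491 = 2219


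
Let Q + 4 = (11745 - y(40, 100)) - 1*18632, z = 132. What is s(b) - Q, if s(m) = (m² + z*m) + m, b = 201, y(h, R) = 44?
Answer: 74069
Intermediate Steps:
s(m) = m² + 133*m (s(m) = (m² + 132*m) + m = m² + 133*m)
Q = -6935 (Q = -4 + ((11745 - 1*44) - 1*18632) = -4 + ((11745 - 44) - 18632) = -4 + (11701 - 18632) = -4 - 6931 = -6935)
s(b) - Q = 201*(133 + 201) - 1*(-6935) = 201*334 + 6935 = 67134 + 6935 = 74069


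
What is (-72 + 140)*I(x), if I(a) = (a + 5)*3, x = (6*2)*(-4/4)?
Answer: -1428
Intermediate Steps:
x = -12 (x = 12*(-4*¼) = 12*(-1) = -12)
I(a) = 15 + 3*a (I(a) = (5 + a)*3 = 15 + 3*a)
(-72 + 140)*I(x) = (-72 + 140)*(15 + 3*(-12)) = 68*(15 - 36) = 68*(-21) = -1428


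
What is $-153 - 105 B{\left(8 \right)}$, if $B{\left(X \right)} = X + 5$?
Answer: $-1518$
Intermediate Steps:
$B{\left(X \right)} = 5 + X$
$-153 - 105 B{\left(8 \right)} = -153 - 105 \left(5 + 8\right) = -153 - 1365 = -1518$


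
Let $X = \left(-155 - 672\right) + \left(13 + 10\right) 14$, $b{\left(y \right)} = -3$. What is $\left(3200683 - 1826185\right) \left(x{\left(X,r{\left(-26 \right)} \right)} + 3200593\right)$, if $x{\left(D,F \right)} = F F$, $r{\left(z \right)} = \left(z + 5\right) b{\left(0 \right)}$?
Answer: $4404664059876$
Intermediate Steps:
$X = -505$ ($X = -827 + 23 \cdot 14 = -827 + 322 = -505$)
$r{\left(z \right)} = -15 - 3 z$ ($r{\left(z \right)} = \left(z + 5\right) \left(-3\right) = \left(5 + z\right) \left(-3\right) = -15 - 3 z$)
$x{\left(D,F \right)} = F^{2}$
$\left(3200683 - 1826185\right) \left(x{\left(X,r{\left(-26 \right)} \right)} + 3200593\right) = \left(3200683 - 1826185\right) \left(\left(-15 - -78\right)^{2} + 3200593\right) = 1374498 \left(\left(-15 + 78\right)^{2} + 3200593\right) = 1374498 \left(63^{2} + 3200593\right) = 1374498 \left(3969 + 3200593\right) = 1374498 \cdot 3204562 = 4404664059876$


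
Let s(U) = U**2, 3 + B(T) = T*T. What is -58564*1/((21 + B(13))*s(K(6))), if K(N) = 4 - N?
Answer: -1331/17 ≈ -78.294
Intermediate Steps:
B(T) = -3 + T**2 (B(T) = -3 + T*T = -3 + T**2)
-58564*1/((21 + B(13))*s(K(6))) = -58564*1/((4 - 1*6)**2*(21 + (-3 + 13**2))) = -58564*1/((4 - 6)**2*(21 + (-3 + 169))) = -58564*1/(4*(21 + 166)) = -58564/(4*187) = -58564/748 = -58564*1/748 = -1331/17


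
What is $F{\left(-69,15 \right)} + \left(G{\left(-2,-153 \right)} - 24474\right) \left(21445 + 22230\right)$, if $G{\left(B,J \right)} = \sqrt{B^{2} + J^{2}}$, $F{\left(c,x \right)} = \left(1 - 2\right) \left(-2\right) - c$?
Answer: $-1068901879 + 43675 \sqrt{23413} \approx -1.0622 \cdot 10^{9}$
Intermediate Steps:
$F{\left(c,x \right)} = 2 - c$ ($F{\left(c,x \right)} = \left(-1\right) \left(-2\right) - c = 2 - c$)
$F{\left(-69,15 \right)} + \left(G{\left(-2,-153 \right)} - 24474\right) \left(21445 + 22230\right) = \left(2 - -69\right) + \left(\sqrt{\left(-2\right)^{2} + \left(-153\right)^{2}} - 24474\right) \left(21445 + 22230\right) = \left(2 + 69\right) + \left(\sqrt{4 + 23409} - 24474\right) 43675 = 71 + \left(\sqrt{23413} - 24474\right) 43675 = 71 + \left(-24474 + \sqrt{23413}\right) 43675 = 71 - \left(1068901950 - 43675 \sqrt{23413}\right) = -1068901879 + 43675 \sqrt{23413}$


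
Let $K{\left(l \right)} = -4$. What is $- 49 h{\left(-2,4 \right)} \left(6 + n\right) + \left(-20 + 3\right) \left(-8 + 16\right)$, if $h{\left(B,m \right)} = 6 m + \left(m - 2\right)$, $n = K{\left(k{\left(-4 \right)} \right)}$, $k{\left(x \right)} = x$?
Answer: $-2684$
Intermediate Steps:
$n = -4$
$h{\left(B,m \right)} = -2 + 7 m$ ($h{\left(B,m \right)} = 6 m + \left(-2 + m\right) = -2 + 7 m$)
$- 49 h{\left(-2,4 \right)} \left(6 + n\right) + \left(-20 + 3\right) \left(-8 + 16\right) = - 49 \left(-2 + 7 \cdot 4\right) \left(6 - 4\right) + \left(-20 + 3\right) \left(-8 + 16\right) = - 49 \left(-2 + 28\right) 2 - 136 = - 49 \cdot 26 \cdot 2 - 136 = \left(-49\right) 52 - 136 = -2548 - 136 = -2684$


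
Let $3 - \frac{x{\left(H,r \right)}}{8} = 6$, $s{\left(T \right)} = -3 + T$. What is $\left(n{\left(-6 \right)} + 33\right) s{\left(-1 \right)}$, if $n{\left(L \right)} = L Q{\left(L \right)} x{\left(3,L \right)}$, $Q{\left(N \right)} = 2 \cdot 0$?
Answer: $-132$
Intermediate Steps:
$Q{\left(N \right)} = 0$
$x{\left(H,r \right)} = -24$ ($x{\left(H,r \right)} = 24 - 48 = -24$)
$n{\left(L \right)} = 0$ ($n{\left(L \right)} = L 0 \left(-24\right) = 0 \left(-24\right) = 0$)
$\left(n{\left(-6 \right)} + 33\right) s{\left(-1 \right)} = \left(0 + 33\right) \left(-3 - 1\right) = 33 \left(-4\right) = -132$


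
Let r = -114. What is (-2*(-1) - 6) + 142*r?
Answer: -16192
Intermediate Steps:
(-2*(-1) - 6) + 142*r = (-2*(-1) - 6) + 142*(-114) = (2 - 6) - 16188 = -4 - 16188 = -16192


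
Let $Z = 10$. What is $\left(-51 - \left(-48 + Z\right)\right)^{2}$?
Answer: $169$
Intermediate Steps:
$\left(-51 - \left(-48 + Z\right)\right)^{2} = \left(-51 + \left(48 - 10\right)\right)^{2} = \left(-51 + 38\right)^{2} = \left(-13\right)^{2} = 169$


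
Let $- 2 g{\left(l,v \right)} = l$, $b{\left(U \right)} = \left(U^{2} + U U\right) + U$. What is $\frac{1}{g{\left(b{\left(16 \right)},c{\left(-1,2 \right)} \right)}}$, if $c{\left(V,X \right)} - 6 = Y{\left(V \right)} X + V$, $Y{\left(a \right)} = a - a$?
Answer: $- \frac{1}{264} \approx -0.0037879$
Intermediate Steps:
$Y{\left(a \right)} = 0$
$b{\left(U \right)} = U + 2 U^{2}$ ($b{\left(U \right)} = \left(U^{2} + U^{2}\right) + U = 2 U^{2} + U = U + 2 U^{2}$)
$c{\left(V,X \right)} = 6 + V$ ($c{\left(V,X \right)} = 6 + \left(0 X + V\right) = 6 + \left(0 + V\right) = 6 + V$)
$g{\left(l,v \right)} = - \frac{l}{2}$
$\frac{1}{g{\left(b{\left(16 \right)},c{\left(-1,2 \right)} \right)}} = \frac{1}{\left(- \frac{1}{2}\right) 16 \left(1 + 2 \cdot 16\right)} = \frac{1}{\left(- \frac{1}{2}\right) 16 \left(1 + 32\right)} = \frac{1}{\left(- \frac{1}{2}\right) 16 \cdot 33} = \frac{1}{\left(- \frac{1}{2}\right) 528} = \frac{1}{-264} = - \frac{1}{264}$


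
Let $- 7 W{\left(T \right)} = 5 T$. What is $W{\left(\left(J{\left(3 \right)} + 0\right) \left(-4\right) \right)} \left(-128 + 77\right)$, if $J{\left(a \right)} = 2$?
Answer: $- \frac{2040}{7} \approx -291.43$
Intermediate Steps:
$W{\left(T \right)} = - \frac{5 T}{7}$
$W{\left(\left(J{\left(3 \right)} + 0\right) \left(-4\right) \right)} \left(-128 + 77\right) = - \frac{5 \left(2 + 0\right) \left(-4\right)}{7} \left(-128 + 77\right) = - \frac{5 \cdot 2 \left(-4\right)}{7} \left(-51\right) = \left(- \frac{5}{7}\right) \left(-8\right) \left(-51\right) = \frac{40}{7} \left(-51\right) = - \frac{2040}{7}$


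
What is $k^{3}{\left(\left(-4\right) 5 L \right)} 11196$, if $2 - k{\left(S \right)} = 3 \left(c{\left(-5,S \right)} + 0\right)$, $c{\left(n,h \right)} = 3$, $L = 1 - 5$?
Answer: $-3840228$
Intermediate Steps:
$L = -4$ ($L = 1 - 5 = -4$)
$k{\left(S \right)} = -7$ ($k{\left(S \right)} = 2 - 3 \left(3 + 0\right) = 2 - 3 \cdot 3 = 2 - 9 = -7$)
$k^{3}{\left(\left(-4\right) 5 L \right)} 11196 = \left(-7\right)^{3} \cdot 11196 = \left(-343\right) 11196 = -3840228$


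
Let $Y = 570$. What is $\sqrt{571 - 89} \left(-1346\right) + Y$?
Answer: $570 - 1346 \sqrt{482} \approx -28981.0$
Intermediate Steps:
$\sqrt{571 - 89} \left(-1346\right) + Y = \sqrt{571 - 89} \left(-1346\right) + 570 = \sqrt{482} \left(-1346\right) + 570 = - 1346 \sqrt{482} + 570 = 570 - 1346 \sqrt{482}$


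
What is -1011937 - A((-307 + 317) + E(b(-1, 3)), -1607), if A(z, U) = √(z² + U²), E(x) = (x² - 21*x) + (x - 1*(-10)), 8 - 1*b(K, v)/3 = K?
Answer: -1011937 - √2626130 ≈ -1.0136e+6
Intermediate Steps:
b(K, v) = 24 - 3*K
E(x) = 10 + x² - 20*x (E(x) = (x² - 21*x) + (x + 10) = (x² - 21*x) + (10 + x) = 10 + x² - 20*x)
A(z, U) = √(U² + z²)
-1011937 - A((-307 + 317) + E(b(-1, 3)), -1607) = -1011937 - √((-1607)² + ((-307 + 317) + (10 + (24 - 3*(-1))² - 20*(24 - 3*(-1))))²) = -1011937 - √(2582449 + (10 + (10 + (24 + 3)² - 20*(24 + 3)))²) = -1011937 - √(2582449 + (10 + (10 + 27² - 20*27))²) = -1011937 - √(2582449 + (10 + (10 + 729 - 540))²) = -1011937 - √(2582449 + (10 + 199)²) = -1011937 - √(2582449 + 209²) = -1011937 - √(2582449 + 43681) = -1011937 - √2626130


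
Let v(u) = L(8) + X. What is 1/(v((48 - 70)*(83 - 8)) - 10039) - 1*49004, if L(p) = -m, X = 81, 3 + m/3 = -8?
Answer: -486364701/9925 ≈ -49004.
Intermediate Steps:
m = -33 (m = -9 + 3*(-8) = -9 - 24 = -33)
L(p) = 33 (L(p) = -1*(-33) = 33)
v(u) = 114 (v(u) = 33 + 81 = 114)
1/(v((48 - 70)*(83 - 8)) - 10039) - 1*49004 = 1/(114 - 10039) - 1*49004 = 1/(-9925) - 49004 = -1/9925 - 49004 = -486364701/9925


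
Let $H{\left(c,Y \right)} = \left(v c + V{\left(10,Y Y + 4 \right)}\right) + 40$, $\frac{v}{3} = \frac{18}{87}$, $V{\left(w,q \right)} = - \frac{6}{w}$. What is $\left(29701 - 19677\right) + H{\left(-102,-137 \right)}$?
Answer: $\frac{1450013}{145} \approx 10000.0$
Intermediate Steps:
$v = \frac{18}{29}$ ($v = 3 \cdot \frac{18}{87} = 3 \cdot 18 \cdot \frac{1}{87} = 3 \cdot \frac{6}{29} = \frac{18}{29} \approx 0.62069$)
$H{\left(c,Y \right)} = \frac{197}{5} + \frac{18 c}{29}$ ($H{\left(c,Y \right)} = \left(\frac{18 c}{29} - \frac{6}{10}\right) + 40 = \left(\frac{18 c}{29} - \frac{3}{5}\right) + 40 = \left(- \frac{3}{5} + \frac{18 c}{29}\right) + 40 = \frac{197}{5} + \frac{18 c}{29}$)
$\left(29701 - 19677\right) + H{\left(-102,-137 \right)} = \left(29701 - 19677\right) + \left(\frac{197}{5} + \frac{18}{29} \left(-102\right)\right) = 10024 + \left(\frac{197}{5} - \frac{1836}{29}\right) = 10024 - \frac{3467}{145} = \frac{1450013}{145}$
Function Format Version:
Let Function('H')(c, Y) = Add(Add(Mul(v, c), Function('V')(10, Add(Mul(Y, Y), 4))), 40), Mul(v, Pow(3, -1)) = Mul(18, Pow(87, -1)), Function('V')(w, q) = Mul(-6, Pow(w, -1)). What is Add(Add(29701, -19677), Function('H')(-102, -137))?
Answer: Rational(1450013, 145) ≈ 10000.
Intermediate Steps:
v = Rational(18, 29) (v = Mul(3, Mul(18, Pow(87, -1))) = Mul(3, Mul(18, Rational(1, 87))) = Mul(3, Rational(6, 29)) = Rational(18, 29) ≈ 0.62069)
Function('H')(c, Y) = Add(Rational(197, 5), Mul(Rational(18, 29), c)) (Function('H')(c, Y) = Add(Add(Mul(Rational(18, 29), c), Mul(-6, Pow(10, -1))), 40) = Add(Add(Mul(Rational(18, 29), c), Mul(-6, Rational(1, 10))), 40) = Add(Add(Mul(Rational(18, 29), c), Rational(-3, 5)), 40) = Add(Add(Rational(-3, 5), Mul(Rational(18, 29), c)), 40) = Add(Rational(197, 5), Mul(Rational(18, 29), c)))
Add(Add(29701, -19677), Function('H')(-102, -137)) = Add(Add(29701, -19677), Add(Rational(197, 5), Mul(Rational(18, 29), -102))) = Add(10024, Add(Rational(197, 5), Rational(-1836, 29))) = Add(10024, Rational(-3467, 145)) = Rational(1450013, 145)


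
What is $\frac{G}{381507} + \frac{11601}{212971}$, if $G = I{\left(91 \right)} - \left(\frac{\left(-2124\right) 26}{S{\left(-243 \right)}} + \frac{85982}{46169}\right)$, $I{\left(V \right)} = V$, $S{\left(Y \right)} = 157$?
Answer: $\frac{10920538283230822}{196314259753301767} \approx 0.055628$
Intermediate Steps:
$G = \frac{3195754185}{7248533}$ ($G = 91 - \left(\frac{\left(-2124\right) 26}{157} + \frac{85982}{46169}\right) = 91 - \left(\left(-55224\right) \frac{1}{157} + 85982 \cdot \frac{1}{46169}\right) = 91 - \left(- \frac{55224}{157} + \frac{85982}{46169}\right) = 91 - - \frac{2536137682}{7248533} = 91 + \frac{2536137682}{7248533} = \frac{3195754185}{7248533} \approx 440.88$)
$\frac{G}{381507} + \frac{11601}{212971} = \frac{3195754185}{7248533 \cdot 381507} + \frac{11601}{212971} = \frac{3195754185}{7248533} \cdot \frac{1}{381507} + 11601 \cdot \frac{1}{212971} = \frac{1065251395}{921788693077} + \frac{11601}{212971} = \frac{10920538283230822}{196314259753301767}$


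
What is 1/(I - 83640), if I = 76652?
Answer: -1/6988 ≈ -0.00014310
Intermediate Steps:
1/(I - 83640) = 1/(76652 - 83640) = 1/(-6988) = -1/6988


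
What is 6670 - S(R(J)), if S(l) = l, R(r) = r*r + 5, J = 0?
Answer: 6665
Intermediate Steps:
R(r) = 5 + r² (R(r) = r² + 5 = 5 + r²)
6670 - S(R(J)) = 6670 - (5 + 0²) = 6670 - (5 + 0) = 6670 - 1*5 = 6670 - 5 = 6665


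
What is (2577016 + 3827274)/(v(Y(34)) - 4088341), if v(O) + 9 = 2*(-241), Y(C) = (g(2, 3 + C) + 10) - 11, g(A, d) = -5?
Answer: -3202145/2044416 ≈ -1.5663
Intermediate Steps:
Y(C) = -6 (Y(C) = (-5 + 10) - 11 = 5 - 11 = -6)
v(O) = -491 (v(O) = -9 + 2*(-241) = -9 - 482 = -491)
(2577016 + 3827274)/(v(Y(34)) - 4088341) = (2577016 + 3827274)/(-491 - 4088341) = 6404290/(-4088832) = 6404290*(-1/4088832) = -3202145/2044416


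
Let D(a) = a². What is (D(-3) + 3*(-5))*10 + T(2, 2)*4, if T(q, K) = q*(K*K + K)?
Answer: -12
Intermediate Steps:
T(q, K) = q*(K + K²) (T(q, K) = q*(K² + K) = q*(K + K²))
(D(-3) + 3*(-5))*10 + T(2, 2)*4 = ((-3)² + 3*(-5))*10 + (2*2*(1 + 2))*4 = (9 - 15)*10 + (2*2*3)*4 = -6*10 + 12*4 = -60 + 48 = -12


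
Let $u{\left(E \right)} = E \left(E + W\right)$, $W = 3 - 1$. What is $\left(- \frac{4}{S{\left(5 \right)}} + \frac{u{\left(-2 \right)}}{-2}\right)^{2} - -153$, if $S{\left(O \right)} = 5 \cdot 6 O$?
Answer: $\frac{860629}{5625} \approx 153.0$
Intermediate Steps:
$W = 2$ ($W = 3 - 1 = 2$)
$S{\left(O \right)} = 30 O$
$u{\left(E \right)} = E \left(2 + E\right)$ ($u{\left(E \right)} = E \left(E + 2\right) = E \left(2 + E\right)$)
$\left(- \frac{4}{S{\left(5 \right)}} + \frac{u{\left(-2 \right)}}{-2}\right)^{2} - -153 = \left(- \frac{4}{30 \cdot 5} + \frac{\left(-2\right) \left(2 - 2\right)}{-2}\right)^{2} - -153 = \left(- \frac{4}{150} + \left(-2\right) 0 \left(- \frac{1}{2}\right)\right)^{2} + 153 = \left(\left(-4\right) \frac{1}{150} + 0 \left(- \frac{1}{2}\right)\right)^{2} + 153 = \left(- \frac{2}{75} + 0\right)^{2} + 153 = \left(- \frac{2}{75}\right)^{2} + 153 = \frac{4}{5625} + 153 = \frac{860629}{5625}$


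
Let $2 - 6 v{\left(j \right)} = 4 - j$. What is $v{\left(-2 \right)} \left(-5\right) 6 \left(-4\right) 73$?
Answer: $-5840$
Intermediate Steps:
$v{\left(j \right)} = - \frac{1}{3} + \frac{j}{6}$ ($v{\left(j \right)} = \frac{1}{3} - \frac{4 - j}{6} = \frac{1}{3} + \left(- \frac{2}{3} + \frac{j}{6}\right) = - \frac{1}{3} + \frac{j}{6}$)
$v{\left(-2 \right)} \left(-5\right) 6 \left(-4\right) 73 = \left(- \frac{1}{3} + \frac{1}{6} \left(-2\right)\right) \left(-5\right) 6 \left(-4\right) 73 = \left(- \frac{1}{3} - \frac{1}{3}\right) \left(\left(-30\right) \left(-4\right)\right) 73 = \left(- \frac{2}{3}\right) 120 \cdot 73 = \left(-80\right) 73 = -5840$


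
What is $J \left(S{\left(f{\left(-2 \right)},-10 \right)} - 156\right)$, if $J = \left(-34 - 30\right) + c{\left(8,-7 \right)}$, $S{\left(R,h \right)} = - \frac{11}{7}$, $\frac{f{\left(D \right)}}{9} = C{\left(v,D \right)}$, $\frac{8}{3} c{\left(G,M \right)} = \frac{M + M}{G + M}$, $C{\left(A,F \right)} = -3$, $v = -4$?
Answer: $\frac{305531}{28} \approx 10912.0$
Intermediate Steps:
$c{\left(G,M \right)} = \frac{3 M}{4 \left(G + M\right)}$ ($c{\left(G,M \right)} = \frac{3 \frac{M + M}{G + M}}{8} = \frac{3 \frac{2 M}{G + M}}{8} = \frac{3 M}{4 \left(G + M\right)}$)
$f{\left(D \right)} = -27$ ($f{\left(D \right)} = 9 \left(-3\right) = -27$)
$S{\left(R,h \right)} = - \frac{11}{7}$ ($S{\left(R,h \right)} = \left(-11\right) \frac{1}{7} = - \frac{11}{7}$)
$J = - \frac{277}{4}$ ($J = \left(-34 - 30\right) + \frac{3}{4} \left(-7\right) \frac{1}{8 - 7} = -64 + \frac{3}{4} \left(-7\right) 1^{-1} = -64 + \frac{3}{4} \left(-7\right) 1 = -64 - \frac{21}{4} = - \frac{277}{4} \approx -69.25$)
$J \left(S{\left(f{\left(-2 \right)},-10 \right)} - 156\right) = - \frac{277 \left(- \frac{11}{7} - 156\right)}{4} = \left(- \frac{277}{4}\right) \left(- \frac{1103}{7}\right) = \frac{305531}{28}$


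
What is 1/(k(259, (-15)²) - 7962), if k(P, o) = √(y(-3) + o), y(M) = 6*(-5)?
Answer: -2654/21131083 - √195/63393249 ≈ -0.00012582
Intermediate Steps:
y(M) = -30
k(P, o) = √(-30 + o)
1/(k(259, (-15)²) - 7962) = 1/(√(-30 + (-15)²) - 7962) = 1/(√(-30 + 225) - 7962) = 1/(√195 - 7962) = 1/(-7962 + √195)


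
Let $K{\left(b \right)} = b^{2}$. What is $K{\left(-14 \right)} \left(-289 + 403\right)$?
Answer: $22344$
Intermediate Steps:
$K{\left(-14 \right)} \left(-289 + 403\right) = \left(-14\right)^{2} \left(-289 + 403\right) = 196 \cdot 114 = 22344$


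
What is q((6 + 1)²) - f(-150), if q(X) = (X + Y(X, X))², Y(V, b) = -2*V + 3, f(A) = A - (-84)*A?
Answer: 14866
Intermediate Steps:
f(A) = 85*A (f(A) = A + 84*A = 85*A)
Y(V, b) = 3 - 2*V
q(X) = (3 - X)² (q(X) = (X + (3 - 2*X))² = (3 - X)²)
q((6 + 1)²) - f(-150) = (3 - (6 + 1)²)² - 85*(-150) = (3 - 1*7²)² - 1*(-12750) = (3 - 1*49)² + 12750 = (3 - 49)² + 12750 = (-46)² + 12750 = 2116 + 12750 = 14866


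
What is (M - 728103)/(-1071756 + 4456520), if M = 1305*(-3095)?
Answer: -82191/58358 ≈ -1.4084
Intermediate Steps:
M = -4038975
(M - 728103)/(-1071756 + 4456520) = (-4038975 - 728103)/(-1071756 + 4456520) = -4767078/3384764 = -4767078*1/3384764 = -82191/58358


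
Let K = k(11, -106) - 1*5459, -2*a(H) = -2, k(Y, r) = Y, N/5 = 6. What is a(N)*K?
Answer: -5448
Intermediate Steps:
N = 30 (N = 5*6 = 30)
a(H) = 1 (a(H) = -½*(-2) = 1)
K = -5448 (K = 11 - 1*5459 = 11 - 5459 = -5448)
a(N)*K = 1*(-5448) = -5448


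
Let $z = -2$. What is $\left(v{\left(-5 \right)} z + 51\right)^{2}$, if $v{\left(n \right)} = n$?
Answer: $3721$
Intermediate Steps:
$\left(v{\left(-5 \right)} z + 51\right)^{2} = \left(\left(-5\right) \left(-2\right) + 51\right)^{2} = \left(10 + 51\right)^{2} = 61^{2} = 3721$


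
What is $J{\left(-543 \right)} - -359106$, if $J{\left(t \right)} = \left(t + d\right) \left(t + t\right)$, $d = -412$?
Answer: $1396236$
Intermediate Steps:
$J{\left(t \right)} = 2 t \left(-412 + t\right)$ ($J{\left(t \right)} = \left(t - 412\right) \left(t + t\right) = \left(-412 + t\right) 2 t = 2 t \left(-412 + t\right)$)
$J{\left(-543 \right)} - -359106 = 2 \left(-543\right) \left(-412 - 543\right) - -359106 = 2 \left(-543\right) \left(-955\right) + 359106 = 1037130 + 359106 = 1396236$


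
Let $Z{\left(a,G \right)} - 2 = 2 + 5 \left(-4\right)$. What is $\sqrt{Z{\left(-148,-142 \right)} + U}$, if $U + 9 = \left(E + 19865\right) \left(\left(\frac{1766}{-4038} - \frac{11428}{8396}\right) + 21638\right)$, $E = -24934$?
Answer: $\frac{i \sqrt{1969703802429967239267}}{4237881} \approx 10473.0 i$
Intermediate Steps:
$Z{\left(a,G \right)} = -16$ ($Z{\left(a,G \right)} = 2 + \left(2 + 5 \left(-4\right)\right) = 2 + \left(2 - 20\right) = 2 - 18 = -16$)
$U = - \frac{464784998700011}{4237881}$ ($U = -9 + \left(-24934 + 19865\right) \left(\left(\frac{1766}{-4038} - \frac{11428}{8396}\right) + 21638\right) = -9 - 5069 \left(\left(1766 \left(- \frac{1}{4038}\right) - \frac{2857}{2099}\right) + 21638\right) = -9 - 5069 \left(\left(- \frac{883}{2019} - \frac{2857}{2099}\right) + 21638\right) = -9 - 5069 \left(- \frac{7621700}{4237881} + 21638\right) = -9 - \frac{464784960559082}{4237881} = - \frac{464784998700011}{4237881} \approx -1.0967 \cdot 10^{8}$)
$\sqrt{Z{\left(-148,-142 \right)} + U} = \sqrt{-16 - \frac{464784998700011}{4237881}} = \sqrt{- \frac{464785066506107}{4237881}} = \frac{i \sqrt{1969703802429967239267}}{4237881}$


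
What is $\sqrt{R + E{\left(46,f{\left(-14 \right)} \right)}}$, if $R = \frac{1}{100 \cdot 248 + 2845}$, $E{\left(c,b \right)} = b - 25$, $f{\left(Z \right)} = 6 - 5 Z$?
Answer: $\frac{2 \sqrt{9744143730}}{27645} \approx 7.1414$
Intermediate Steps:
$E{\left(c,b \right)} = -25 + b$ ($E{\left(c,b \right)} = b - 25 = -25 + b$)
$R = \frac{1}{27645}$ ($R = \frac{1}{24800 + 2845} = \frac{1}{27645} \approx 3.6173 \cdot 10^{-5}$)
$\sqrt{R + E{\left(46,f{\left(-14 \right)} \right)}} = \sqrt{\frac{1}{27645} + \left(-25 + \left(6 - -70\right)\right)} = \sqrt{\frac{1}{27645} + \left(-25 + \left(6 + 70\right)\right)} = \sqrt{\frac{1}{27645} + \left(-25 + 76\right)} = \sqrt{\frac{1}{27645} + 51} = \sqrt{\frac{1409896}{27645}} = \frac{2 \sqrt{9744143730}}{27645}$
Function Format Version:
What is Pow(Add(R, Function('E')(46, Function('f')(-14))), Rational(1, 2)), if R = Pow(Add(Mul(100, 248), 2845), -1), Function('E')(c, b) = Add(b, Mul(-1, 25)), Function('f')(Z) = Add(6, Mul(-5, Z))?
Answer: Mul(Rational(2, 27645), Pow(9744143730, Rational(1, 2))) ≈ 7.1414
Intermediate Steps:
Function('E')(c, b) = Add(-25, b) (Function('E')(c, b) = Add(b, -25) = Add(-25, b))
R = Rational(1, 27645) (R = Pow(Add(24800, 2845), -1) = Pow(27645, -1) = Rational(1, 27645) ≈ 3.6173e-5)
Pow(Add(R, Function('E')(46, Function('f')(-14))), Rational(1, 2)) = Pow(Add(Rational(1, 27645), Add(-25, Add(6, Mul(-5, -14)))), Rational(1, 2)) = Pow(Add(Rational(1, 27645), Add(-25, Add(6, 70))), Rational(1, 2)) = Pow(Add(Rational(1, 27645), Add(-25, 76)), Rational(1, 2)) = Pow(Add(Rational(1, 27645), 51), Rational(1, 2)) = Pow(Rational(1409896, 27645), Rational(1, 2)) = Mul(Rational(2, 27645), Pow(9744143730, Rational(1, 2)))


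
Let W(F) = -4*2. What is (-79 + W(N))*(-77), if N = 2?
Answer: 6699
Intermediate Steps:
W(F) = -8
(-79 + W(N))*(-77) = (-79 - 8)*(-77) = -87*(-77) = 6699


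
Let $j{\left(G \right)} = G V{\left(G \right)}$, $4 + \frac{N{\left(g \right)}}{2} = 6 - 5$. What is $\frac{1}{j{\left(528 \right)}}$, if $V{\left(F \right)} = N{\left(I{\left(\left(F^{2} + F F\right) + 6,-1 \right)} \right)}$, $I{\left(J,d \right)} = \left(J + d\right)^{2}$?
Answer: $- \frac{1}{3168} \approx -0.00031566$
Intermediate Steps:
$N{\left(g \right)} = -6$ ($N{\left(g \right)} = -8 + 2 \left(6 - 5\right) = -8 + 2 \cdot 1 = -8 + 2 = -6$)
$V{\left(F \right)} = -6$
$j{\left(G \right)} = - 6 G$ ($j{\left(G \right)} = G \left(-6\right) = - 6 G$)
$\frac{1}{j{\left(528 \right)}} = \frac{1}{\left(-6\right) 528} = \frac{1}{-3168} = - \frac{1}{3168}$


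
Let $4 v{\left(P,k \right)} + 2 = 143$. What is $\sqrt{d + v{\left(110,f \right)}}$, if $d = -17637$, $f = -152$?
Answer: $\frac{3 i \sqrt{7823}}{2} \approx 132.67 i$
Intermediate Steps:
$v{\left(P,k \right)} = \frac{141}{4}$ ($v{\left(P,k \right)} = - \frac{1}{2} + \frac{1}{4} \cdot 143 = - \frac{1}{2} + \frac{143}{4} = \frac{141}{4}$)
$\sqrt{d + v{\left(110,f \right)}} = \sqrt{-17637 + \frac{141}{4}} = \sqrt{- \frac{70407}{4}} = \frac{3 i \sqrt{7823}}{2}$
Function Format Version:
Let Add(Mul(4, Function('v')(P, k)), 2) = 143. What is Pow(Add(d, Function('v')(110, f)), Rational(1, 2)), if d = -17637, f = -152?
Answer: Mul(Rational(3, 2), I, Pow(7823, Rational(1, 2))) ≈ Mul(132.67, I)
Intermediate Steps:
Function('v')(P, k) = Rational(141, 4) (Function('v')(P, k) = Add(Rational(-1, 2), Mul(Rational(1, 4), 143)) = Add(Rational(-1, 2), Rational(143, 4)) = Rational(141, 4))
Pow(Add(d, Function('v')(110, f)), Rational(1, 2)) = Pow(Add(-17637, Rational(141, 4)), Rational(1, 2)) = Pow(Rational(-70407, 4), Rational(1, 2)) = Mul(Rational(3, 2), I, Pow(7823, Rational(1, 2)))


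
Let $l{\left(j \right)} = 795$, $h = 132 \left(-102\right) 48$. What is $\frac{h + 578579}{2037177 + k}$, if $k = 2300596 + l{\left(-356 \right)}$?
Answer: $- \frac{67693}{4338568} \approx -0.015603$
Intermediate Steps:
$h = -646272$ ($h = \left(-13464\right) 48 = -646272$)
$k = 2301391$ ($k = 2300596 + 795 = 2301391$)
$\frac{h + 578579}{2037177 + k} = \frac{-646272 + 578579}{2037177 + 2301391} = - \frac{67693}{4338568}$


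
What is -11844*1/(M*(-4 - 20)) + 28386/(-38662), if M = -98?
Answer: -3123075/541268 ≈ -5.7699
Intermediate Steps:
-11844*1/(M*(-4 - 20)) + 28386/(-38662) = -11844*(-1/(98*(-4 - 20))) + 28386/(-38662) = -11844/((-24*(-98))) + 28386*(-1/38662) = -11844/2352 - 14193/19331 = -11844*1/2352 - 14193/19331 = -141/28 - 14193/19331 = -3123075/541268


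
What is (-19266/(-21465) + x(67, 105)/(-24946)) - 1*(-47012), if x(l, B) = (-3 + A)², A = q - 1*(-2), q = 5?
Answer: 4195633781146/89244315 ≈ 47013.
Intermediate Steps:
A = 7 (A = 5 - 1*(-2) = 5 + 2 = 7)
x(l, B) = 16 (x(l, B) = (-3 + 7)² = 4² = 16)
(-19266/(-21465) + x(67, 105)/(-24946)) - 1*(-47012) = (-19266/(-21465) + 16/(-24946)) - 1*(-47012) = (-19266*(-1/21465) + 16*(-1/24946)) + 47012 = (6422/7155 - 8/12473) + 47012 = 80044366/89244315 + 47012 = 4195633781146/89244315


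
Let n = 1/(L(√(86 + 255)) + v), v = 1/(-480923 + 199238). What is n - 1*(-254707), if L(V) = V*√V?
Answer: 254707 - 1/(1/281685 - 341^(¾)) ≈ 2.5471e+5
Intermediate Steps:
v = -1/281685 (v = 1/(-281685) = -1/281685 ≈ -3.5501e-6)
L(V) = V^(3/2)
n = 1/(-1/281685 + 341^(¾)) (n = 1/((√(86 + 255))^(3/2) - 1/281685) = 1/((√341)^(3/2) - 1/281685) = 1/(341^(¾) - 1/281685) = 1/(-1/281685 + 341^(¾)) ≈ 0.012602)
n - 1*(-254707) = -1/(1/281685 - 341^(¾)) - 1*(-254707) = -1/(1/281685 - 341^(¾)) + 254707 = 254707 - 1/(1/281685 - 341^(¾))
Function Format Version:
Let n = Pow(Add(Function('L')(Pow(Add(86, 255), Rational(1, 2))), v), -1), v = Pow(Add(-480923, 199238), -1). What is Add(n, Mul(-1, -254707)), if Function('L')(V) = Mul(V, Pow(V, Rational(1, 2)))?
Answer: Add(254707, Mul(-1, Pow(Add(Rational(1, 281685), Mul(-1, Pow(341, Rational(3, 4)))), -1))) ≈ 2.5471e+5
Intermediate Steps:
v = Rational(-1, 281685) (v = Pow(-281685, -1) = Rational(-1, 281685) ≈ -3.5501e-6)
Function('L')(V) = Pow(V, Rational(3, 2))
n = Pow(Add(Rational(-1, 281685), Pow(341, Rational(3, 4))), -1) (n = Pow(Add(Pow(Pow(Add(86, 255), Rational(1, 2)), Rational(3, 2)), Rational(-1, 281685)), -1) = Pow(Add(Pow(Pow(341, Rational(1, 2)), Rational(3, 2)), Rational(-1, 281685)), -1) = Pow(Add(Pow(341, Rational(3, 4)), Rational(-1, 281685)), -1) = Pow(Add(Rational(-1, 281685), Pow(341, Rational(3, 4))), -1) ≈ 0.012602)
Add(n, Mul(-1, -254707)) = Add(Mul(-1, Pow(Add(Rational(1, 281685), Mul(-1, Pow(341, Rational(3, 4)))), -1)), Mul(-1, -254707)) = Add(Mul(-1, Pow(Add(Rational(1, 281685), Mul(-1, Pow(341, Rational(3, 4)))), -1)), 254707) = Add(254707, Mul(-1, Pow(Add(Rational(1, 281685), Mul(-1, Pow(341, Rational(3, 4)))), -1)))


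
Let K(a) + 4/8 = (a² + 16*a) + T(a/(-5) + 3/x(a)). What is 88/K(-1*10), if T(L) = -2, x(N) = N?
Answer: -176/125 ≈ -1.4080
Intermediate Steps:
K(a) = -5/2 + a² + 16*a (K(a) = -½ + ((a² + 16*a) - 2) = -½ + (-2 + a² + 16*a) = -5/2 + a² + 16*a)
88/K(-1*10) = 88/(-5/2 + (-1*10)² + 16*(-1*10)) = 88/(-5/2 + (-10)² + 16*(-10)) = 88/(-5/2 + 100 - 160) = 88/(-125/2) = 88*(-2/125) = -176/125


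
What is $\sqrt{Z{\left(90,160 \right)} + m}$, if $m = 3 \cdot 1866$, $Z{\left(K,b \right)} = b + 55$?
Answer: $\sqrt{5813} \approx 76.243$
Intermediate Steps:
$Z{\left(K,b \right)} = 55 + b$
$m = 5598$
$\sqrt{Z{\left(90,160 \right)} + m} = \sqrt{\left(55 + 160\right) + 5598} = \sqrt{215 + 5598} = \sqrt{5813}$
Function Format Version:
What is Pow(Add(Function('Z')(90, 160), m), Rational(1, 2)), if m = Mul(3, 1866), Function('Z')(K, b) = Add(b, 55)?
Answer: Pow(5813, Rational(1, 2)) ≈ 76.243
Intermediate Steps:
Function('Z')(K, b) = Add(55, b)
m = 5598
Pow(Add(Function('Z')(90, 160), m), Rational(1, 2)) = Pow(Add(Add(55, 160), 5598), Rational(1, 2)) = Pow(Add(215, 5598), Rational(1, 2)) = Pow(5813, Rational(1, 2))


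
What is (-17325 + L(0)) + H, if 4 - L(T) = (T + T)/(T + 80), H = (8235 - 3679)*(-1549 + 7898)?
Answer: 28908723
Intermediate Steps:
H = 28926044 (H = 4556*6349 = 28926044)
L(T) = 4 - 2*T/(80 + T) (L(T) = 4 - (T + T)/(T + 80) = 4 - 2*T/(80 + T))
(-17325 + L(0)) + H = (-17325 + 2*(160 + 0)/(80 + 0)) + 28926044 = (-17325 + 2*160/80) + 28926044 = (-17325 + 2*(1/80)*160) + 28926044 = (-17325 + 4) + 28926044 = -17321 + 28926044 = 28908723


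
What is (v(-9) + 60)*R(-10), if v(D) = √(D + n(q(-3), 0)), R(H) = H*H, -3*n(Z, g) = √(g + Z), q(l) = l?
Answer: 6000 + 100*√(-81 - 3*I*√3)/3 ≈ 6009.6 - 300.15*I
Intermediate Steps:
n(Z, g) = -√(Z + g)/3 (n(Z, g) = -√(g + Z)/3 = -√(Z + g)/3)
R(H) = H²
v(D) = √(D - I*√3/3) (v(D) = √(D - √(-3 + 0)/3) = √(D - I*√3/3))
(v(-9) + 60)*R(-10) = (√(9*(-9) - 3*I*√3)/3 + 60)*(-10)² = (√(-81 - 3*I*√3)/3 + 60)*100 = (60 + √(-81 - 3*I*√3)/3)*100 = 6000 + 100*√(-81 - 3*I*√3)/3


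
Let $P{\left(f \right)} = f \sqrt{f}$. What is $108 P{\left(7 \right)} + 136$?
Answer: $136 + 756 \sqrt{7} \approx 2136.2$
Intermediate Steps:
$P{\left(f \right)} = f^{\frac{3}{2}}$
$108 P{\left(7 \right)} + 136 = 108 \cdot 7^{\frac{3}{2}} + 136 = 108 \cdot 7 \sqrt{7} + 136 = 756 \sqrt{7} + 136 = 136 + 756 \sqrt{7}$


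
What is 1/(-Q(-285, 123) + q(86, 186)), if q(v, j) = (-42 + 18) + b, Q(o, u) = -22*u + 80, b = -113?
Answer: 1/2489 ≈ 0.00040177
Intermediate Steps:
Q(o, u) = 80 - 22*u
q(v, j) = -137 (q(v, j) = (-42 + 18) - 113 = -24 - 113 = -137)
1/(-Q(-285, 123) + q(86, 186)) = 1/(-(80 - 22*123) - 137) = 1/(-(80 - 2706) - 137) = 1/(-1*(-2626) - 137) = 1/(2626 - 137) = 1/2489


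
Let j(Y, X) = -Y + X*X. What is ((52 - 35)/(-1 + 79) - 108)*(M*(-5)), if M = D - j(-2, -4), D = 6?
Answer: -84070/13 ≈ -6466.9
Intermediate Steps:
j(Y, X) = X² - Y (j(Y, X) = -Y + X² = X² - Y)
M = -12 (M = 6 - ((-4)² - 1*(-2)) = 6 - (16 + 2) = 6 - 1*18 = 6 - 18 = -12)
((52 - 35)/(-1 + 79) - 108)*(M*(-5)) = ((52 - 35)/(-1 + 79) - 108)*(-12*(-5)) = (17/78 - 108)*60 = -8407/78*60 = -84070/13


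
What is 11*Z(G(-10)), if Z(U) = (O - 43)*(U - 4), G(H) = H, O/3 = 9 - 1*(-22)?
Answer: -7700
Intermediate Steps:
O = 93 (O = 3*(9 - 1*(-22)) = 3*(9 + 22) = 3*31 = 93)
Z(U) = -200 + 50*U (Z(U) = (93 - 43)*(U - 4) = 50*(-4 + U) = -200 + 50*U)
11*Z(G(-10)) = 11*(-200 + 50*(-10)) = 11*(-200 - 500) = 11*(-700) = -7700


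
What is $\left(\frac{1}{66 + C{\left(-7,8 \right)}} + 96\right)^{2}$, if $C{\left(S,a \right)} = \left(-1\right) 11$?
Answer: $\frac{27888961}{3025} \approx 9219.5$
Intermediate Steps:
$C{\left(S,a \right)} = -11$
$\left(\frac{1}{66 + C{\left(-7,8 \right)}} + 96\right)^{2} = \left(\frac{1}{66 - 11} + 96\right)^{2} = \left(\frac{1}{55} + 96\right)^{2} = \left(\frac{5281}{55}\right)^{2} = \frac{27888961}{3025}$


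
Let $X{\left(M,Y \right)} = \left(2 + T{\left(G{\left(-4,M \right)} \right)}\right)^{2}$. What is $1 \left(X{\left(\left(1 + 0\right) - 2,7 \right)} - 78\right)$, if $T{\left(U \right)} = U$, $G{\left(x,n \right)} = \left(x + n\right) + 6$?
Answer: $-69$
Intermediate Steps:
$G{\left(x,n \right)} = 6 + n + x$ ($G{\left(x,n \right)} = \left(n + x\right) + 6 = 6 + n + x$)
$X{\left(M,Y \right)} = \left(4 + M\right)^{2}$ ($X{\left(M,Y \right)} = \left(2 + \left(6 + M - 4\right)\right)^{2} = \left(2 + \left(2 + M\right)\right)^{2} = \left(4 + M\right)^{2}$)
$1 \left(X{\left(\left(1 + 0\right) - 2,7 \right)} - 78\right) = 1 \left(\left(4 + \left(\left(1 + 0\right) - 2\right)\right)^{2} - 78\right) = 1 \left(\left(4 + \left(1 - 2\right)\right)^{2} - 78\right) = 1 \left(\left(4 - 1\right)^{2} - 78\right) = 1 \left(3^{2} - 78\right) = 1 \left(9 - 78\right) = 1 \left(-69\right) = -69$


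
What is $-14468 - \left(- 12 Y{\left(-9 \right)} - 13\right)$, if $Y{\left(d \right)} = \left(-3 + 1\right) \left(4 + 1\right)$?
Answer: $-14575$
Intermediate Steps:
$Y{\left(d \right)} = -10$ ($Y{\left(d \right)} = \left(-2\right) 5 = -10$)
$-14468 - \left(- 12 Y{\left(-9 \right)} - 13\right) = -14468 - \left(\left(-12\right) \left(-10\right) - 13\right) = -14468 - \left(120 - 13\right) = -14468 - 107 = -14575$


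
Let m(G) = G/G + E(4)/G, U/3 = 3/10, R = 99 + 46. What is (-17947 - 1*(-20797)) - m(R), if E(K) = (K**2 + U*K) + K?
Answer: 2065407/725 ≈ 2848.8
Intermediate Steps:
R = 145
U = 9/10 (U = 3*(3/10) = 9/10 ≈ 0.90000)
E(K) = K**2 + 19*K/10 (E(K) = (K**2 + 9*K/10) + K = K**2 + 19*K/10)
m(G) = 1 + 118/(5*G) (m(G) = G/G + ((1/10)*4*(19 + 10*4))/G = 1 + ((1/10)*4*(19 + 40))/G = 1 + ((1/10)*4*59)/G = 1 + 118/(5*G))
(-17947 - 1*(-20797)) - m(R) = (-17947 - 1*(-20797)) - (118/5 + 145)/145 = (-17947 + 20797) - 843/(145*5) = 2850 - 1*843/725 = 2850 - 843/725 = 2065407/725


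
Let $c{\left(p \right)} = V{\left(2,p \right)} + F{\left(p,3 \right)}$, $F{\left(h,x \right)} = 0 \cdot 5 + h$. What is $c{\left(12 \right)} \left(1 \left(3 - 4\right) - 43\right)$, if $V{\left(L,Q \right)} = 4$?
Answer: $-704$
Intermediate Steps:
$F{\left(h,x \right)} = h$ ($F{\left(h,x \right)} = 0 + h = h$)
$c{\left(p \right)} = 4 + p$
$c{\left(12 \right)} \left(1 \left(3 - 4\right) - 43\right) = \left(4 + 12\right) \left(1 \left(3 - 4\right) - 43\right) = 16 \left(1 \left(-1\right) - 43\right) = 16 \left(-1 - 43\right) = 16 \left(-44\right) = -704$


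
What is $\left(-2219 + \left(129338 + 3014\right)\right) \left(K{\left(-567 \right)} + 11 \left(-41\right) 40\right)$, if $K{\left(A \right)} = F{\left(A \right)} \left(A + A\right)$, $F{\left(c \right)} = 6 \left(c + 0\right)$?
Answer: $499688337124$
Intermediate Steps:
$F{\left(c \right)} = 6 c$
$K{\left(A \right)} = 12 A^{2}$ ($K{\left(A \right)} = 6 A \left(A + A\right) = 6 A 2 A = 12 A^{2}$)
$\left(-2219 + \left(129338 + 3014\right)\right) \left(K{\left(-567 \right)} + 11 \left(-41\right) 40\right) = \left(-2219 + \left(129338 + 3014\right)\right) \left(12 \left(-567\right)^{2} + 11 \left(-41\right) 40\right) = \left(-2219 + 132352\right) \left(12 \cdot 321489 - 18040\right) = 130133 \left(3857868 - 18040\right) = 130133 \cdot 3839828 = 499688337124$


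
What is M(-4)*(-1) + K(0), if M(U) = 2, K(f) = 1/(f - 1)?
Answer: -3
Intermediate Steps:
K(f) = 1/(-1 + f)
M(-4)*(-1) + K(0) = 2*(-1) + 1/(-1 + 0) = -2 + 1/(-1) = -2 - 1 = -3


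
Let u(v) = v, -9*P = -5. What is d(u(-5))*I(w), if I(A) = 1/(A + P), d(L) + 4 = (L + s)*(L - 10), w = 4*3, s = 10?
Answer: -711/113 ≈ -6.2920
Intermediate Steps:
P = 5/9 (P = -1/9*(-5) = 5/9 ≈ 0.55556)
w = 12
d(L) = -4 + (-10 + L)*(10 + L) (d(L) = -4 + (L + 10)*(L - 10) = -4 + (10 + L)*(-10 + L) = -4 + (-10 + L)*(10 + L))
I(A) = 1/(5/9 + A) (I(A) = 1/(A + 5/9) = 1/(5/9 + A))
d(u(-5))*I(w) = (-104 + (-5)**2)*(9/(5 + 9*12)) = (-104 + 25)*(9/(5 + 108)) = -711/113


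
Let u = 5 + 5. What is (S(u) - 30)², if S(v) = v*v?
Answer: 4900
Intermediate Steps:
u = 10
S(v) = v²
(S(u) - 30)² = (10² - 30)² = (100 - 30)² = 70² = 4900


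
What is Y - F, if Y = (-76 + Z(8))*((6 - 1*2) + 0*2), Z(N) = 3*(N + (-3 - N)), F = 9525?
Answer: -9865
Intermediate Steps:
Z(N) = -9 (Z(N) = 3*(-3) = -9)
Y = -340 (Y = (-76 - 9)*((6 - 1*2) + 0*2) = -85*((6 - 2) + 0) = -85*(4 + 0) = -85*4 = -340)
Y - F = -340 - 1*9525 = -340 - 9525 = -9865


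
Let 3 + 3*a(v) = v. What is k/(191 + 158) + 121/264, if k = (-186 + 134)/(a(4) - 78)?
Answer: 898231/1951608 ≈ 0.46025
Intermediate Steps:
a(v) = -1 + v/3
k = 156/233 (k = (-186 + 134)/((-1 + (⅓)*4) - 78) = -52/((-1 + 4/3) - 78) = -52/(⅓ - 78) = -52/(-233/3) = -52*(-3/233) = 156/233 ≈ 0.66953)
k/(191 + 158) + 121/264 = 156/(233*(191 + 158)) + 121/264 = (156/233)/349 + 121*(1/264) = (156/233)*(1/349) + 11/24 = 156/81317 + 11/24 = 898231/1951608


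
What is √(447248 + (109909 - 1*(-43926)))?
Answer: 21*√1363 ≈ 775.29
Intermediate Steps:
√(447248 + (109909 - 1*(-43926))) = √(447248 + (109909 + 43926)) = √(447248 + 153835) = √601083 = 21*√1363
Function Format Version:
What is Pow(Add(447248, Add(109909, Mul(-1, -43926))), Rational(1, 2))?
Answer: Mul(21, Pow(1363, Rational(1, 2))) ≈ 775.29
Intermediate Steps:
Pow(Add(447248, Add(109909, Mul(-1, -43926))), Rational(1, 2)) = Pow(Add(447248, Add(109909, 43926)), Rational(1, 2)) = Pow(Add(447248, 153835), Rational(1, 2)) = Pow(601083, Rational(1, 2)) = Mul(21, Pow(1363, Rational(1, 2)))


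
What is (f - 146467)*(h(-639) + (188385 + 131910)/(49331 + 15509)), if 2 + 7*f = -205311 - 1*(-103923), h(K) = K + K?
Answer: 2657152018665/12968 ≈ 2.0490e+8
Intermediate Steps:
h(K) = 2*K
f = -101390/7 (f = -2/7 + (-205311 - 1*(-103923))/7 = -2/7 + (-205311 + 103923)/7 = -2/7 + (1/7)*(-101388) = -2/7 - 14484 = -101390/7 ≈ -14484.)
(f - 146467)*(h(-639) + (188385 + 131910)/(49331 + 15509)) = (-101390/7 - 146467)*(2*(-639) + (188385 + 131910)/(49331 + 15509)) = -1126659*(-1278 + 320295/64840)/7 = -1126659*(-1278 + 320295*(1/64840))/7 = -1126659*(-1278 + 64059/12968)/7 = -1126659/7*(-16509045/12968) = 2657152018665/12968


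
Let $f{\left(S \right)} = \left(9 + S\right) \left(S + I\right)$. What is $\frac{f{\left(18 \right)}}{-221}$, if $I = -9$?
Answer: $- \frac{243}{221} \approx -1.0995$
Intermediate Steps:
$f{\left(S \right)} = \left(-9 + S\right) \left(9 + S\right)$ ($f{\left(S \right)} = \left(9 + S\right) \left(S - 9\right) = \left(9 + S\right) \left(-9 + S\right) = \left(-9 + S\right) \left(9 + S\right)$)
$\frac{f{\left(18 \right)}}{-221} = \frac{-81 + 18^{2}}{-221} = \left(-81 + 324\right) \left(- \frac{1}{221}\right) = 243 \left(- \frac{1}{221}\right) = - \frac{243}{221}$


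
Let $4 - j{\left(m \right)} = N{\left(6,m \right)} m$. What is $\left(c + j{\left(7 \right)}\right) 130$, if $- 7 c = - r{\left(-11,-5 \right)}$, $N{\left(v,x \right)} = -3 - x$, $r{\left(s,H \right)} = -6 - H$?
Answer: $\frac{67210}{7} \approx 9601.4$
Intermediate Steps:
$c = - \frac{1}{7}$ ($c = - \frac{\left(-1\right) \left(-6 - -5\right)}{7} = - \frac{\left(-1\right) \left(-6 + 5\right)}{7} = - \frac{\left(-1\right) \left(-1\right)}{7} = \left(- \frac{1}{7}\right) 1 = - \frac{1}{7} \approx -0.14286$)
$j{\left(m \right)} = 4 - m \left(-3 - m\right)$ ($j{\left(m \right)} = 4 - \left(-3 - m\right) m = 4 - m \left(-3 - m\right)$)
$\left(c + j{\left(7 \right)}\right) 130 = \left(- \frac{1}{7} + \left(4 + 7 \left(3 + 7\right)\right)\right) 130 = \left(- \frac{1}{7} + \left(4 + 7 \cdot 10\right)\right) 130 = \left(- \frac{1}{7} + \left(4 + 70\right)\right) 130 = \left(- \frac{1}{7} + 74\right) 130 = \frac{517}{7} \cdot 130 = \frac{67210}{7}$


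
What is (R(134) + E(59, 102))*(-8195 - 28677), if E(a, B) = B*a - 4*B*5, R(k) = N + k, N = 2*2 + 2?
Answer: -151838896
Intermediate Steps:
N = 6 (N = 4 + 2 = 6)
R(k) = 6 + k
E(a, B) = -20*B + B*a (E(a, B) = B*a - 20*B = -20*B + B*a)
(R(134) + E(59, 102))*(-8195 - 28677) = ((6 + 134) + 102*(-20 + 59))*(-8195 - 28677) = (140 + 102*39)*(-36872) = (140 + 3978)*(-36872) = 4118*(-36872) = -151838896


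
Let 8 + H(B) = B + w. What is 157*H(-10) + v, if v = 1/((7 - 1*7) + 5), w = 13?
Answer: -3924/5 ≈ -784.80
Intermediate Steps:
v = ⅕ (v = 1/((7 - 7) + 5) = 1/(0 + 5) = 1/5 = ⅕ ≈ 0.20000)
H(B) = 5 + B (H(B) = -8 + (B + 13) = -8 + (13 + B) = 5 + B)
157*H(-10) + v = 157*(5 - 10) + ⅕ = 157*(-5) + ⅕ = -785 + ⅕ = -3924/5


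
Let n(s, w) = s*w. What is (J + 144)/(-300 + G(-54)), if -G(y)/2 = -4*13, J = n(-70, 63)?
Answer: 2133/98 ≈ 21.765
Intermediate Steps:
J = -4410 (J = -70*63 = -4410)
G(y) = 104 (G(y) = -(-8)*13 = -2*(-52) = 104)
(J + 144)/(-300 + G(-54)) = (-4410 + 144)/(-300 + 104) = -4266/(-196) = -4266*(-1/196) = 2133/98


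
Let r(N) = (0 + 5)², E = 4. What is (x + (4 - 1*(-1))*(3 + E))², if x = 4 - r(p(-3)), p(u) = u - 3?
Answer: 196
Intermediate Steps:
p(u) = -3 + u
r(N) = 25 (r(N) = 5² = 25)
x = -21 (x = 4 - 1*25 = 4 - 25 = -21)
(x + (4 - 1*(-1))*(3 + E))² = (-21 + (4 - 1*(-1))*(3 + 4))² = (-21 + (4 + 1)*7)² = (-21 + 5*7)² = (-21 + 35)² = 14² = 196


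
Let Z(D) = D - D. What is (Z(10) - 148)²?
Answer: 21904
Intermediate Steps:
Z(D) = 0
(Z(10) - 148)² = (0 - 148)² = (-148)² = 21904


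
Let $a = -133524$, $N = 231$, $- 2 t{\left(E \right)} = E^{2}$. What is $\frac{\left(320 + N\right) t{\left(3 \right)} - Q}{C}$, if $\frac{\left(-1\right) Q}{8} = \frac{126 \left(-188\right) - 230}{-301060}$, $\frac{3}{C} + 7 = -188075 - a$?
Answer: $\frac{3392993509059}{75265} \approx 4.5081 \cdot 10^{7}$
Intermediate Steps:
$t{\left(E \right)} = - \frac{E^{2}}{2}$
$C = - \frac{1}{18186}$ ($C = \frac{3}{-7 - 54551} = \frac{3}{-54558} = 3 \left(- \frac{1}{54558}\right) = - \frac{1}{18186} \approx -5.4987 \cdot 10^{-5}$)
$Q = - \frac{47836}{75265}$ ($Q = - 8 \frac{126 \left(-188\right) - 230}{-301060} = - 8 \left(-23688 - 230\right) \left(- \frac{1}{301060}\right) = - 8 \left(\left(-23918\right) \left(- \frac{1}{301060}\right)\right) = \left(-8\right) \frac{11959}{150530} = - \frac{47836}{75265} \approx -0.63557$)
$\frac{\left(320 + N\right) t{\left(3 \right)} - Q}{C} = \frac{\left(320 + 231\right) \left(- \frac{3^{2}}{2}\right) - - \frac{47836}{75265}}{- \frac{1}{18186}} = \left(551 \left(\left(- \frac{1}{2}\right) 9\right) + \frac{47836}{75265}\right) \left(-18186\right) = \left(551 \left(- \frac{9}{2}\right) + \frac{47836}{75265}\right) \left(-18186\right) = \left(- \frac{4959}{2} + \frac{47836}{75265}\right) \left(-18186\right) = \left(- \frac{373143463}{150530}\right) \left(-18186\right) = \frac{3392993509059}{75265}$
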